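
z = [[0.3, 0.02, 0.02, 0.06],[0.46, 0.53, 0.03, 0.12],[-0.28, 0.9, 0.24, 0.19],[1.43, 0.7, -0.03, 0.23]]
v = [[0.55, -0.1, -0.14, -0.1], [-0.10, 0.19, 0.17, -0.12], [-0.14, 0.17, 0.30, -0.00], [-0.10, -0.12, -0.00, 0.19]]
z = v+[[-0.25, 0.12, 0.16, 0.16],[0.56, 0.34, -0.14, 0.24],[-0.14, 0.73, -0.06, 0.19],[1.53, 0.82, -0.03, 0.04]]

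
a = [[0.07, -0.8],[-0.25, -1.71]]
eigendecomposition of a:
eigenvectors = [[0.99, 0.39], [-0.13, 0.92]]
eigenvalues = [0.18, -1.82]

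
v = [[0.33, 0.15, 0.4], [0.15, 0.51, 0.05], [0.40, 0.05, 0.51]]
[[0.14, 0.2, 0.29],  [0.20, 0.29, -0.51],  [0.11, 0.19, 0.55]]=v@[[-1.5, 1.70, 1.68], [0.7, 0.16, -1.48], [1.33, -0.97, -0.1]]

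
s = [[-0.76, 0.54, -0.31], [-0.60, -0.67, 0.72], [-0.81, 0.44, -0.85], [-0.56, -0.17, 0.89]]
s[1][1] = -0.67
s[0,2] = -0.31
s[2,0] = -0.814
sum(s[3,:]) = 0.16399999999999992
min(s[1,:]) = -0.67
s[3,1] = -0.166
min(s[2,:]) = -0.853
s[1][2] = 0.721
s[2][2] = -0.853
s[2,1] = 0.435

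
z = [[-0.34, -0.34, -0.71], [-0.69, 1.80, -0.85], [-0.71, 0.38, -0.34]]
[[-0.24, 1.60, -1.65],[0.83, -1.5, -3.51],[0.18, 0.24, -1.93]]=z @[[-0.04, -0.66, 1.59], [0.5, -1.63, -0.49], [0.12, -1.15, 1.8]]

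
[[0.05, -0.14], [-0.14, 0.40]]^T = [[0.05,-0.14], [-0.14,0.4]]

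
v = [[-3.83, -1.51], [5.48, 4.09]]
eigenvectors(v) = [[-0.77, 0.22],[0.63, -0.98]]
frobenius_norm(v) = 7.98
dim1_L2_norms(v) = [4.12, 6.84]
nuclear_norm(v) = 8.86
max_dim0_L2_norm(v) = 6.69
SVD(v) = [[-0.51,0.86], [0.86,0.51]] @ diag([7.927069824885839, 0.9322360169959045]) @ [[0.84, 0.54], [-0.54, 0.84]]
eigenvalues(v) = [-2.59, 2.85]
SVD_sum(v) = [[-3.4, -2.18],[5.74, 3.69]] + [[-0.43, 0.67], [-0.26, 0.4]]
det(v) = -7.39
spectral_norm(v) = 7.93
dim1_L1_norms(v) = [5.34, 9.57]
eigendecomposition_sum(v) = [[-3.18, -0.72], [2.61, 0.59]] + [[-0.65,-0.79], [2.87,3.5]]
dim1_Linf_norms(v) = [3.83, 5.48]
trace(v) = 0.26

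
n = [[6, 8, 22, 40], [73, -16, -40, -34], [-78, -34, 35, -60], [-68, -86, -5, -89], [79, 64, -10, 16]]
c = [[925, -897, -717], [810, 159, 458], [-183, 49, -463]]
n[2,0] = -78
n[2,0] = -78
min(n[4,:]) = -10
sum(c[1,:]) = 1427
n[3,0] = -68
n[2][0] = -78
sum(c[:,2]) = -722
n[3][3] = -89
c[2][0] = -183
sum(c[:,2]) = -722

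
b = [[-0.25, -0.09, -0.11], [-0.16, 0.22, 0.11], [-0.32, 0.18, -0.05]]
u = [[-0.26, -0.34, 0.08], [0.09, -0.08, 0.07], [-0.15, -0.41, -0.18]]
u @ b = [[0.09,-0.04,-0.01], [-0.03,-0.01,-0.02], [0.16,-0.11,-0.02]]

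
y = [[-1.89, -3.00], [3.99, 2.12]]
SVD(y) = [[-0.6,0.8],[0.8,0.6]] @ diag([5.562091224934541, 1.4316917285177602]) @ [[0.78,0.63],[0.63,-0.78]]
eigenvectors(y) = [[(0.38-0.53j),(0.38+0.53j)], [(-0.76+0j),(-0.76-0j)]]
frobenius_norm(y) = 5.74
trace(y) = 0.23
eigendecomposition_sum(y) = [[-0.94+1.45j, (-1.5+0.06j)], [2.00-0.08j, (1.06+1.37j)]] + [[-0.94-1.45j, -1.50-0.06j], [(2+0.08j), 1.06-1.37j]]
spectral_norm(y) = 5.56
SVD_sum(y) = [[-2.61, -2.11],[3.45, 2.79]] + [[0.72,-0.89], [0.54,-0.67]]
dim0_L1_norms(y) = [5.88, 5.12]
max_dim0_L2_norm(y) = 4.41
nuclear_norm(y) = 6.99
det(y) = 7.96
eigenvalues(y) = [(0.12+2.82j), (0.12-2.82j)]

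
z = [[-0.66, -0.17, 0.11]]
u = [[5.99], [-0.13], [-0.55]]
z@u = [[-3.99]]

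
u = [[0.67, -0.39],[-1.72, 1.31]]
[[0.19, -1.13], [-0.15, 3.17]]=u @ [[0.91, -1.15], [1.08, 0.91]]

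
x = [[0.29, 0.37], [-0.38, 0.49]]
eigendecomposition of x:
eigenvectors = [[(-0.19+0.68j), (-0.19-0.68j)], [(-0.71+0j), -0.71-0.00j]]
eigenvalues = [(0.39+0.36j), (0.39-0.36j)]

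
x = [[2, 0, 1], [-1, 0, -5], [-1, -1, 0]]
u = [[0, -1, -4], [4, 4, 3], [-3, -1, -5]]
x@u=[[-3, -3, -13], [15, 6, 29], [-4, -3, 1]]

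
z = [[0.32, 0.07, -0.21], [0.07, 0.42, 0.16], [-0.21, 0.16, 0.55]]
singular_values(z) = [0.71, 0.45, 0.12]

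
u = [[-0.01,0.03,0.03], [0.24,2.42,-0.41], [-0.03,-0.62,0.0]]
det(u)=0.001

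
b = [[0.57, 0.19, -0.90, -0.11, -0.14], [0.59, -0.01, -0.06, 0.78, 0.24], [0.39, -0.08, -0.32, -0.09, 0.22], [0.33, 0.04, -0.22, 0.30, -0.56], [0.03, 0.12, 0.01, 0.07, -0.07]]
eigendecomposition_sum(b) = [[(0.14+0.16j),  (0.05-0.08j),  -0.33+0.01j,  (-0.17+0.02j),  -0.12-0.04j], [-0.01-0.19j,  -0.08+0.02j,  0.23+0.18j,  0.13+0.08j,  (0.06+0.09j)], [(0.18+0.02j),  (-0.01-0.08j),  (-0.2+0.19j),  (-0.09+0.11j),  -0.09+0.04j], [(0.03-0.11j),  (-0.05-0j),  0.10+0.15j,  0.06+0.07j,  0.02+0.06j], [(-0.06-0.02j),  -0.00+0.03j,  0.08-0.05j,  0.04-0.03j,  0.03-0.01j]] + [[0.14-0.16j, (0.05+0.08j), (-0.33-0.01j), -0.17-0.02j, -0.12+0.04j], [(-0.01+0.19j), (-0.08-0.02j), 0.23-0.18j, (0.13-0.08j), 0.06-0.09j], [0.18-0.02j, (-0.01+0.08j), (-0.2-0.19j), (-0.09-0.11j), -0.09-0.04j], [0.03+0.11j, (-0.05+0j), (0.1-0.15j), (0.06-0.07j), 0.02-0.06j], [(-0.06+0.02j), -0.00-0.03j, 0.08+0.05j, 0.04+0.03j, (0.03+0.01j)]] + [[0.15-0.46j, 0.07-0.14j, -0.14+0.74j, 0.08-0.48j, -0.03+0.93j], [(0.32-0.86j), (0.14-0.25j), -0.31+1.37j, (0.2-0.89j), (-0.12+1.75j)], [(0.03-0.22j), (0.02-0.07j), 0.34j, (-0-0.22j), (0.07+0.42j)], [0.13-0.04j, 0.04-0.01j, -0.19+0.09j, 0.12-0.06j, -0.21+0.15j], [0.07-0.25j, (0.03-0.08j), -0.05+0.40j, (0.03-0.26j), (0.02+0.5j)]] + [[(0.15+0.46j), 0.07+0.14j, (-0.14-0.74j), (0.08+0.48j), (-0.03-0.93j)],[0.32+0.86j, (0.14+0.25j), -0.31-1.37j, 0.20+0.89j, (-0.12-1.75j)],[0.03+0.22j, (0.02+0.07j), -0.34j, -0.00+0.22j, 0.07-0.42j],[(0.13+0.04j), (0.04+0.01j), -0.19-0.09j, (0.12+0.06j), (-0.21-0.15j)],[(0.07+0.25j), (0.03+0.08j), -0.05-0.40j, 0.03+0.26j, (0.02-0.5j)]] + [[(-0.01+0j), -0.05-0.00j, 0.04+0.00j, 0.06-0.00j, (0.15+0j)],[-0.02+0.00j, -0.13-0.00j, 0.10+0.00j, (0.13-0j), 0.36+0.00j],[(-0.02+0j), -0.09-0.00j, 0.07+0.00j, (0.1-0j), 0.26+0.00j],[0.01-0.00j, 0.06+0.00j, (-0.05-0j), (-0.06+0j), -0.17-0.00j],[0.01-0.00j, 0.06+0.00j, -0.05-0.00j, -0.06+0.00j, (-0.17-0j)]]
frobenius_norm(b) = 1.77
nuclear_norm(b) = 3.18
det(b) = -0.01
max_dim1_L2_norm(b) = 1.1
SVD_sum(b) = [[0.68, 0.09, -0.62, 0.28, -0.10], [0.46, 0.06, -0.42, 0.19, -0.06], [0.30, 0.04, -0.27, 0.12, -0.04], [0.36, 0.05, -0.33, 0.15, -0.05], [0.04, 0.0, -0.03, 0.02, -0.01]] + [[-0.09, 0.05, -0.25, -0.4, -0.11], [0.13, -0.08, 0.38, 0.61, 0.18], [-0.02, 0.01, -0.05, -0.09, -0.02], [0.01, -0.01, 0.03, 0.05, 0.01], [0.01, -0.00, 0.02, 0.03, 0.01]] + [[0.01,-0.01,-0.01,-0.01,0.06], [0.02,-0.01,-0.02,-0.03,0.12], [0.05,-0.04,-0.04,-0.08,0.31], [-0.07,0.06,0.06,0.13,-0.51], [-0.01,0.01,0.01,0.02,-0.09]] + [[-0.03, 0.06, -0.02, 0.02, 0.01], [-0.01, 0.03, -0.01, 0.01, 0.01], [0.05, -0.11, 0.03, -0.03, -0.03], [0.03, -0.07, 0.02, -0.02, -0.02], [-0.03, 0.08, -0.02, 0.02, 0.02]] + [[-0.01,-0.01,-0.01,0.01,0.0], [-0.0,-0.00,-0.0,0.0,0.00], [0.02,0.02,0.02,-0.01,-0.00], [0.0,0.00,0.0,-0.00,-0.00], [0.03,0.03,0.03,-0.02,-0.0]]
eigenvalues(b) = [(-0.05+0.44j), (-0.05-0.44j), (0.43+0.07j), (0.43-0.07j), (-0.29+0j)]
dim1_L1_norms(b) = [1.91, 1.68, 1.1, 1.45, 0.3]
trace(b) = 0.47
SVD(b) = [[-0.72, 0.54, -0.09, 0.38, -0.20], [-0.48, -0.83, -0.20, 0.16, -0.12], [-0.31, 0.12, -0.51, -0.66, 0.44], [-0.38, -0.06, 0.82, -0.41, 0.07], [-0.04, -0.04, 0.14, 0.47, 0.87]] @ diag([1.3497729057949623, 0.9146439144854539, 0.651671671361193, 0.19378634594394065, 0.07007494093864058]) @ [[-0.70, -0.09, 0.64, -0.29, 0.10], [-0.18, 0.1, -0.5, -0.81, -0.23], [-0.14, 0.12, 0.12, 0.24, -0.95], [-0.38, 0.84, -0.21, 0.26, 0.2], [0.56, 0.51, 0.53, -0.37, -0.05]]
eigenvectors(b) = [[(0.59+0j), (0.59-0j), 0.44-0.02j, 0.44+0.02j, -0.28+0.00j], [(-0.41-0.32j), -0.41+0.32j, (0.83+0j), (0.83-0j), (-0.68+0j)], [(0.36-0.34j), 0.36+0.34j, 0.20-0.05j, (0.2+0.05j), (-0.5+0j)], [(-0.18-0.27j), -0.18+0.27j, (0.08+0.1j), 0.08-0.10j, (0.32+0j)], [(-0.14+0.08j), -0.14-0.08j, 0.24-0.02j, (0.24+0.02j), (0.32+0j)]]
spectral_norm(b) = 1.35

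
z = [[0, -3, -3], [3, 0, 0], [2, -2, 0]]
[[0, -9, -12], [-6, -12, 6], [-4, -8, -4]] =z @ [[-2, -4, 2], [0, 0, 4], [0, 3, 0]]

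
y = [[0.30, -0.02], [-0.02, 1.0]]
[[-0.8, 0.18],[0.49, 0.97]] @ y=[[-0.24, 0.2], [0.13, 0.96]]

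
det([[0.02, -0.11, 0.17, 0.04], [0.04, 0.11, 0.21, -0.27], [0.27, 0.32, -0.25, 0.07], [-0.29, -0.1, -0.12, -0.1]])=-0.000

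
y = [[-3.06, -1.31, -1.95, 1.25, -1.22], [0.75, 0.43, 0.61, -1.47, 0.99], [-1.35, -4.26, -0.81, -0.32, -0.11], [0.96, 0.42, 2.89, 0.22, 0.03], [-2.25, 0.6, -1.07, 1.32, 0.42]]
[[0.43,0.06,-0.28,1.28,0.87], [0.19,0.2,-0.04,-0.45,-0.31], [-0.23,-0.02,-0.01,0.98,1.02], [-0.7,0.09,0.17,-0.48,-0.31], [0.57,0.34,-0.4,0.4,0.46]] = y @ [[-0.22, -0.19, 0.16, -0.25, -0.17], [0.17, 0.05, -0.05, -0.13, -0.19], [-0.18, 0.09, 0.01, -0.06, -0.03], [-0.20, -0.07, 0.03, -0.04, 0.1], [0.1, 0.16, -0.10, -0.23, 0.07]]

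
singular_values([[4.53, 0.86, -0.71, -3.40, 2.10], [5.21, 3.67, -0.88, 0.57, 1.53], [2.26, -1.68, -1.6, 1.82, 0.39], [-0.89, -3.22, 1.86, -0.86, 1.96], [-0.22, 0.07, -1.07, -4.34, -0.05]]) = [8.65, 5.89, 4.32, 2.61, 0.32]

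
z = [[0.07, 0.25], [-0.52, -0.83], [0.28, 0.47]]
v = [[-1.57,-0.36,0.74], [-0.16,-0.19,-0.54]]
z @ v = [[-0.15,-0.07,-0.08], [0.95,0.34,0.06], [-0.51,-0.19,-0.05]]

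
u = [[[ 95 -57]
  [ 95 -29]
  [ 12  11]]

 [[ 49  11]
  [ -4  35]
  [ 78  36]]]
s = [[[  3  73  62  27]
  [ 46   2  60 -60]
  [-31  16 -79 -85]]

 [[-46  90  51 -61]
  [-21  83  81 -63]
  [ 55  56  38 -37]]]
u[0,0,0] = 95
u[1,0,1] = 11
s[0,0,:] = [3, 73, 62, 27]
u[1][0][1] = 11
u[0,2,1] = 11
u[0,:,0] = [95, 95, 12]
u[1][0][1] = 11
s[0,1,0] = 46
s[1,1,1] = 83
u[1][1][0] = -4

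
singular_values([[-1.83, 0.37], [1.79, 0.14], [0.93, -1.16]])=[2.79, 1.07]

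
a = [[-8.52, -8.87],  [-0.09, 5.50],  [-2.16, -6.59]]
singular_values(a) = [14.55, 4.23]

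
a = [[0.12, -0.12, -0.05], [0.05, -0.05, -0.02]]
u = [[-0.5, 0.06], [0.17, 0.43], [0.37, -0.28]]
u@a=[[-0.06, 0.06, 0.02], [0.04, -0.04, -0.02], [0.03, -0.03, -0.01]]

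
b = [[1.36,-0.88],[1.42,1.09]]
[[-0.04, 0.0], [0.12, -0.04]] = b @ [[0.02, -0.01], [0.08, -0.02]]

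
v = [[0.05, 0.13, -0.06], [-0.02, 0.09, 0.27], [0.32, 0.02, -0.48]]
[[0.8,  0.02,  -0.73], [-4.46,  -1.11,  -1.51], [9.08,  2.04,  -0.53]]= v @ [[5.95, 1.49, -8.36], [-3.07, -1.98, -4.58], [-15.07, -3.34, -4.67]]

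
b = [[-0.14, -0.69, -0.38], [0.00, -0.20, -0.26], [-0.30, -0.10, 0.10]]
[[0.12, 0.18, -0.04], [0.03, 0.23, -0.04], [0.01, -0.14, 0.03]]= b@[[0.06, -0.07, 0.01],[-0.22, 0.4, -0.07],[0.06, -1.18, 0.22]]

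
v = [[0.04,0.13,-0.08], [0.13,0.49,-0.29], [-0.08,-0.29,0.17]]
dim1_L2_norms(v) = [0.16, 0.58, 0.35]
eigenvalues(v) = [0.7, 0.01, -0.0]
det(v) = -0.00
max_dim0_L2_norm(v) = 0.58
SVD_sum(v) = [[0.04, 0.13, -0.08],[0.13, 0.49, -0.29],[-0.08, -0.29, 0.17]] + [[0.00, -0.0, -0.00],[-0.00, 0.00, 0.0],[-0.00, 0.0, 0.00]] + [[-0.0,-0.0,-0.0],[-0.00,-0.00,-0.00],[-0.0,-0.00,-0.0]]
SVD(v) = [[-0.23, 0.9, 0.36], [-0.84, -0.37, 0.4], [0.50, -0.21, 0.84]] @ diag([0.69668008536479, 0.0056189811566456525, 0.0022990665214357563]) @ [[-0.23,-0.84,0.5], [0.90,-0.37,-0.21], [-0.36,-0.4,-0.84]]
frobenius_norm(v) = 0.70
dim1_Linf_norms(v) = [0.13, 0.49, 0.29]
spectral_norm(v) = 0.70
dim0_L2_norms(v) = [0.16, 0.58, 0.35]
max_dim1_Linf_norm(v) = 0.49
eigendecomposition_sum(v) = [[0.04, 0.13, -0.08], [0.13, 0.49, -0.29], [-0.08, -0.29, 0.17]] + [[0.00, -0.00, -0.0], [-0.00, 0.00, 0.0], [-0.0, 0.0, 0.00]] + [[-0.00,-0.00,-0.00], [-0.00,-0.0,-0.00], [-0.0,-0.00,-0.0]]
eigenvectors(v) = [[-0.23, -0.9, 0.36], [-0.84, 0.37, 0.4], [0.5, 0.21, 0.84]]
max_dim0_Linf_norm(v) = 0.49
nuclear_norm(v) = 0.70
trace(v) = 0.70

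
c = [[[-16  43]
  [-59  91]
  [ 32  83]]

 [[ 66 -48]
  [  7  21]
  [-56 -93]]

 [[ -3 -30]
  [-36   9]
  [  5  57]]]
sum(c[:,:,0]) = -60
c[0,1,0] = -59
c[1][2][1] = -93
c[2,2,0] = 5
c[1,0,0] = 66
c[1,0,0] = 66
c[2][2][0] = 5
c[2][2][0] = 5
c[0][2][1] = 83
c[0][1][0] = -59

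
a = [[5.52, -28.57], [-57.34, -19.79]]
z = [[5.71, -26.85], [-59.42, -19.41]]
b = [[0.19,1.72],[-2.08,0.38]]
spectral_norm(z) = 62.59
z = a + b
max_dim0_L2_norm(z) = 59.69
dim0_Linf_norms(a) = [57.34, 28.57]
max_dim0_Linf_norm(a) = 57.34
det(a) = -1747.44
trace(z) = -13.70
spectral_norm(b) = 2.12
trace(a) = -14.27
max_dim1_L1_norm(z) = 78.83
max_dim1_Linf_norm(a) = 57.34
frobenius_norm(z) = 68.27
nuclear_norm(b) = 3.84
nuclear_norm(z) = 89.85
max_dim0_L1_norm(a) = 62.86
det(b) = 3.65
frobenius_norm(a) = 67.28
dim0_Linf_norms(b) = [2.08, 1.72]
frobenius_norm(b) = 2.73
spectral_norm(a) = 60.84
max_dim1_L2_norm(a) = 60.66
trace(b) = 0.57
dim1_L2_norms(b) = [1.73, 2.11]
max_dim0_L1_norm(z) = 65.13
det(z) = -1706.26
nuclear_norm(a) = 89.56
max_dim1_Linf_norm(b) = 2.08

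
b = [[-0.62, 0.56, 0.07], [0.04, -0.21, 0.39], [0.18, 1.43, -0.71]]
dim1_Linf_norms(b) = [0.62, 0.39, 1.43]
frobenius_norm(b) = 1.87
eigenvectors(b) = [[-0.36,  -0.99,  0.22], [-0.54,  0.12,  -0.36], [-0.77,  -0.05,  0.91]]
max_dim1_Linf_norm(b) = 1.43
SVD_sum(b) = [[-0.00, 0.44, -0.21], [0.0, -0.32, 0.15], [-0.01, 1.44, -0.68]] + [[-0.61, 0.13, 0.29], [-0.08, 0.02, 0.04], [0.17, -0.04, -0.08]] + [[-0.01,-0.01,-0.01],[0.12,0.1,0.2],[0.03,0.02,0.05]]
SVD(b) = [[0.28, -0.96, 0.06], [-0.21, -0.12, -0.97], [0.94, 0.26, -0.24]] @ diag([1.7036128750252713, 0.7163005510567926, 0.25829574639134956]) @ [[-0.01, 0.90, -0.43],[0.89, -0.19, -0.42],[-0.46, -0.38, -0.80]]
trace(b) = -1.54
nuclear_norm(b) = 2.68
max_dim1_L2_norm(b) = 1.61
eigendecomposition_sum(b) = [[0.02, 0.16, 0.06], [0.03, 0.23, 0.09], [0.04, 0.34, 0.12]] + [[-0.68, 0.14, 0.22],[0.09, -0.02, -0.03],[-0.03, 0.01, 0.01]] + [[0.04, 0.27, -0.21], [-0.07, -0.43, 0.33], [0.18, 1.09, -0.84]]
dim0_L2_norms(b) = [0.65, 1.55, 0.81]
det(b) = 0.32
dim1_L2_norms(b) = [0.84, 0.44, 1.61]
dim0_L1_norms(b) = [0.84, 2.2, 1.17]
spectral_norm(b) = 1.70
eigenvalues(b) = [0.37, -0.69, -1.23]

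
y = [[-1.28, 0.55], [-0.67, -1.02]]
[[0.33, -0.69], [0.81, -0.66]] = y @ [[-0.47, 0.64], [-0.49, 0.23]]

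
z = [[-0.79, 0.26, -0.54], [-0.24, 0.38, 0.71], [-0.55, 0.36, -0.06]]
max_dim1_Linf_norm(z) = 0.79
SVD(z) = [[-0.84, 0.23, -0.49], [-0.07, -0.94, -0.33], [-0.54, -0.24, 0.81]] @ diag([1.1558287760336066, 0.8870886185094383, 0.04726122516048664]) @ [[0.84, -0.38, 0.38],[0.2, -0.43, -0.88],[0.50, 0.82, -0.29]]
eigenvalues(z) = [-1.12, 0.71, -0.06]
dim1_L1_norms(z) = [1.59, 1.33, 0.97]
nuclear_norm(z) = 2.09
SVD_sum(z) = [[-0.82, 0.37, -0.37], [-0.07, 0.03, -0.03], [-0.53, 0.24, -0.24]] + [[0.04, -0.09, -0.18],[-0.17, 0.36, 0.73],[-0.04, 0.09, 0.19]] + [[-0.01, -0.02, 0.01], [-0.01, -0.01, 0.00], [0.02, 0.03, -0.01]]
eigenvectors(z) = [[-0.87,  0.01,  -0.52], [0.09,  0.91,  -0.79], [-0.48,  0.42,  0.32]]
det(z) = 0.05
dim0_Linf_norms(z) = [0.79, 0.38, 0.71]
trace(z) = -0.47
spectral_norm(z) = 1.16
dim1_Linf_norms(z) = [0.79, 0.71, 0.55]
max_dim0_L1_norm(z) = 1.58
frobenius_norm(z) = 1.46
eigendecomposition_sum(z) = [[-0.77,0.27,-0.58],[0.08,-0.03,0.06],[-0.43,0.15,-0.32]] + [[-0.0, 0.00, 0.0], [-0.29, 0.43, 0.6], [-0.13, 0.20, 0.28]] + [[-0.02, -0.01, 0.03], [-0.03, -0.02, 0.05], [0.01, 0.01, -0.02]]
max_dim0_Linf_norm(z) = 0.79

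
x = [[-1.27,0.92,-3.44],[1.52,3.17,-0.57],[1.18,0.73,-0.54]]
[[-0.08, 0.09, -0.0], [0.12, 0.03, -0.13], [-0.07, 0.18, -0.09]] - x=[[1.19, -0.83, 3.44], [-1.40, -3.14, 0.44], [-1.25, -0.55, 0.45]]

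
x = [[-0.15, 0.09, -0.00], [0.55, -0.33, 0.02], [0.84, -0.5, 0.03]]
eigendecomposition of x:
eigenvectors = [[0.16, -0.26, -0.50], [-0.54, -0.47, -0.82], [-0.83, -0.84, 0.29]]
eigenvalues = [-0.46, 0.01, -0.0]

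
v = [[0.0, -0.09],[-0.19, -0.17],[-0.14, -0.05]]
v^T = [[0.00,-0.19,-0.14], [-0.09,-0.17,-0.05]]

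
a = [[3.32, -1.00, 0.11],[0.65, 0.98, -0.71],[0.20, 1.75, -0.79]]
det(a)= 1.287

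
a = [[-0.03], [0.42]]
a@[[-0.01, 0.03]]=[[0.0, -0.00], [-0.00, 0.01]]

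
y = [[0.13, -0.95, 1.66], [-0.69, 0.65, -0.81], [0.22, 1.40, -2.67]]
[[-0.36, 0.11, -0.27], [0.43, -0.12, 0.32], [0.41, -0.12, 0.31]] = y @ [[-0.39, 0.11, -0.29], [0.03, -0.01, 0.02], [-0.17, 0.05, -0.13]]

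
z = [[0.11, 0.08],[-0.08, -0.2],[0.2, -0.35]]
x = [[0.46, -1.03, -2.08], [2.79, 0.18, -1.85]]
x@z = [[-0.28,  0.97], [-0.08,  0.83]]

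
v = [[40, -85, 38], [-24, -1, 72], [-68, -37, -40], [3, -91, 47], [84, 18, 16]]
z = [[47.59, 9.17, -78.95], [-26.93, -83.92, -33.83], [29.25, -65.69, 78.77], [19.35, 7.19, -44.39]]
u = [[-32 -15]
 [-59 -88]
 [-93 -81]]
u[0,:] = [-32, -15]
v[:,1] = [-85, -1, -37, -91, 18]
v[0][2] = 38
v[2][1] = -37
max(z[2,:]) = 78.77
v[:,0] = [40, -24, -68, 3, 84]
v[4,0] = 84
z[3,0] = 19.35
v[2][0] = -68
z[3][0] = 19.35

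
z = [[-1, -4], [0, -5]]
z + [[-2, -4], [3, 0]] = [[-3, -8], [3, -5]]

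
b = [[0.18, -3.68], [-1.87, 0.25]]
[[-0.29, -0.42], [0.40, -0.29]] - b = [[-0.47, 3.26], [2.27, -0.54]]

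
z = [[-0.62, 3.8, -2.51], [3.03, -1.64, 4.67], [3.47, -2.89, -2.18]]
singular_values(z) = [7.15, 4.78, 2.45]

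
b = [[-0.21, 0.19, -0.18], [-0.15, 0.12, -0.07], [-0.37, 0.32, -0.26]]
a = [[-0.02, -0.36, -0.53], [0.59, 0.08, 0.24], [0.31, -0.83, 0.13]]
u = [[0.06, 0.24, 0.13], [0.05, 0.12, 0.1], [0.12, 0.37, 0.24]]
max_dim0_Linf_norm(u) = 0.37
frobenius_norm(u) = 0.56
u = b @ a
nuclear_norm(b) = 0.72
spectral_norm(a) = 0.96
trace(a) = 0.19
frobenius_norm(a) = 1.27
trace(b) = -0.35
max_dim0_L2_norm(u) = 0.46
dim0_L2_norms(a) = [0.67, 0.91, 0.6]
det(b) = 0.00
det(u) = 0.00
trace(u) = 0.42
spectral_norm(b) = 0.68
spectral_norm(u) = 0.56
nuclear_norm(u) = 0.59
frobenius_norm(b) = 0.68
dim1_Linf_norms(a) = [0.53, 0.59, 0.83]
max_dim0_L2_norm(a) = 0.91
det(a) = 0.27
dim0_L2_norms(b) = [0.45, 0.39, 0.32]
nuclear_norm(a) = 2.08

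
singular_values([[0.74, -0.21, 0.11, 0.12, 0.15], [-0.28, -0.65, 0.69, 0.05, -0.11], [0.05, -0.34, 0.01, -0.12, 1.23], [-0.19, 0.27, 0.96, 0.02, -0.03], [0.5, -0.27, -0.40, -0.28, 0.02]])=[1.41, 1.28, 0.85, 0.68, 0.27]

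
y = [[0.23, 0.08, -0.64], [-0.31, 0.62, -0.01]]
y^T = [[0.23, -0.31], [0.08, 0.62], [-0.64, -0.01]]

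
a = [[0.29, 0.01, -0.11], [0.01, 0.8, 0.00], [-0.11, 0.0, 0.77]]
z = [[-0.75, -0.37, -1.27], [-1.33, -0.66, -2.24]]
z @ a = [[-0.08, -0.3, -0.90],  [-0.15, -0.54, -1.58]]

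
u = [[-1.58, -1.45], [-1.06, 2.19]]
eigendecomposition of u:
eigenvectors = [[-0.97, 0.33],[-0.25, -0.94]]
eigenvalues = [-1.95, 2.56]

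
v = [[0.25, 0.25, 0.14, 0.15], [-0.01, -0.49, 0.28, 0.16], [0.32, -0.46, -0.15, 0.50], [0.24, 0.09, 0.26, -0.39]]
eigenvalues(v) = [(0.49+0j), (-0.35+0.27j), (-0.35-0.27j), (-0.58+0j)]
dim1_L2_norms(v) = [0.41, 0.59, 0.77, 0.53]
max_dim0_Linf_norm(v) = 0.5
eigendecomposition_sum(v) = [[0.32-0.00j,0.03-0.00j,0.14+0.00j,0.14+0.00j], [(0.09-0j),(0.01-0j),(0.04+0j),0.04+0.00j], [(0.22-0j),0.02-0.00j,(0.1+0j),0.10+0.00j], [0.16-0.00j,0.01-0.00j,(0.07+0j),0.07+0.00j]] + [[(-0.02+0.08j), (0.15+0.12j), (0.01-0.1j), (-0.05-0.09j)], [(-0.08-0.12j), -0.32+0.03j, (0.11+0.13j), (0.17+0.05j)], [0.11-0.10j, -0.09-0.31j, (-0.11+0.13j), -0.02+0.18j], [(-0.05-0.07j), -0.19+0.03j, 0.07+0.07j, (0.1+0.03j)]] + [[(-0.02-0.08j), 0.15-0.12j, 0.01+0.10j, -0.05+0.09j], [-0.08+0.12j, -0.32-0.03j, (0.11-0.13j), (0.17-0.05j)], [(0.11+0.1j), -0.09+0.31j, (-0.11-0.13j), (-0.02-0.18j)], [(-0.05+0.07j), -0.19-0.03j, 0.07-0.07j, (0.1-0.03j)]] + [[(-0.03-0j),(-0.07-0j),-0.01-0.00j,0.11+0.00j], [(0.06+0j),(0.15+0j),(0.02+0j),-0.22-0.00j], [(-0.12-0j),-0.31-0.00j,(-0.04-0j),(0.45+0j)], [0.18+0.00j,(0.45+0j),(0.05+0j),(-0.66-0j)]]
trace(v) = -0.78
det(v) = -0.06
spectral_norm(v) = 0.91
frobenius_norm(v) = 1.18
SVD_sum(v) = [[-0.01, 0.03, 0.0, -0.03], [0.08, -0.31, -0.04, 0.29], [0.13, -0.53, -0.07, 0.49], [-0.05, 0.22, 0.03, -0.21]] + [[0.01, -0.01, 0.02, -0.01], [0.11, -0.14, 0.25, -0.14], [-0.01, 0.01, -0.02, 0.01], [0.13, -0.16, 0.30, -0.16]] + [[0.31, 0.18, 0.02, 0.11], [-0.15, -0.08, -0.01, -0.05], [0.16, 0.09, 0.01, 0.05], [0.12, 0.07, 0.01, 0.04]] + [[-0.06,0.05,0.1,0.08], [-0.05,0.04,0.07,0.06], [0.04,-0.03,-0.07,-0.06], [0.05,-0.04,-0.07,-0.06]]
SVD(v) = [[0.05,-0.04,-0.79,-0.61], [-0.48,-0.65,0.37,-0.47], [-0.81,0.06,-0.39,0.43], [0.34,-0.76,-0.3,0.47]] @ diag([0.9059502893688282, 0.523180612371393, 0.47801874268996064, 0.24542657082789543]) @ [[-0.18, 0.72, 0.09, -0.67], [-0.32, 0.40, -0.75, 0.41], [-0.83, -0.47, -0.06, -0.29], [0.42, -0.32, -0.65, -0.55]]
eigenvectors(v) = [[0.74+0.00j, (-0.25-0.25j), -0.25+0.25j, -0.13+0.00j], [0.20+0.00j, 0.61+0.00j, (0.61-0j), (0.27+0j)], [0.52+0.00j, 0.10+0.60j, 0.10-0.60j, -0.54+0.00j], [(0.38+0j), (0.35-0.02j), 0.35+0.02j, 0.79+0.00j]]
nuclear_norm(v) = 2.15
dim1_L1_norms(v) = [0.79, 0.94, 1.43, 0.98]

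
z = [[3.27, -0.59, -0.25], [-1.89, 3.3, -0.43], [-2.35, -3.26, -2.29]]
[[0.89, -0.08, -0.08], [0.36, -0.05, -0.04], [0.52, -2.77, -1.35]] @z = [[3.25, -0.53, -0.00], [1.37, -0.25, 0.02], [10.11, -5.05, 4.15]]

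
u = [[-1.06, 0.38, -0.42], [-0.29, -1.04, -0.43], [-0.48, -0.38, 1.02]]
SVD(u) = [[-0.89, -0.09, -0.46], [-0.43, 0.54, 0.73], [0.18, 0.84, -0.52]] @ diag([1.225671777019353, 1.2181141996008773, 1.1064024998837152]) @ [[0.8, 0.03, 0.60], [-0.38, -0.75, 0.54], [0.47, -0.66, -0.58]]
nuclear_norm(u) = 3.55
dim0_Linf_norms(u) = [1.06, 1.04, 1.02]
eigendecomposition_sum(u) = [[0.04+0.00j, (0.05+0j), -0.24-0.00j], [0.03+0.00j, 0.04+0.00j, (-0.18-0j)], [-0.21+0.00j, -0.22+0.00j, (1.1+0j)]] + [[(-0.55+0.13j), 0.17+0.48j, (-0.09+0.11j)], [(-0.16-0.62j), (-0.54+0.2j), (-0.12-0.1j)], [-0.14-0.10j, (-0.08+0.13j), (-0.04+0j)]] + [[-0.55-0.13j, (0.17-0.48j), (-0.09-0.11j)], [(-0.16+0.62j), -0.54-0.20j, -0.12+0.10j], [(-0.14+0.1j), (-0.08-0.13j), (-0.04-0j)]]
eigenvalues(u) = [(1.19+0j), (-1.13+0.33j), (-1.13-0.33j)]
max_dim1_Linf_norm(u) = 1.06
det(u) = 1.65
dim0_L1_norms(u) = [1.83, 1.8, 1.87]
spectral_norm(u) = 1.23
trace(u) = -1.08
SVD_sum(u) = [[-0.86, -0.04, -0.65], [-0.42, -0.02, -0.32], [0.18, 0.01, 0.13]] + [[0.04,  0.08,  -0.06], [-0.25,  -0.49,  0.36], [-0.39,  -0.76,  0.55]] + [[-0.24, 0.33, 0.29], [0.38, -0.53, -0.47], [-0.27, 0.38, 0.33]]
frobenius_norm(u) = 2.05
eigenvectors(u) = [[0.21+0.00j, -0.01+0.65j, (-0.01-0.65j)], [0.16+0.00j, -0.73+0.00j, -0.73-0.00j], [(-0.97+0j), (-0.15+0.12j), (-0.15-0.12j)]]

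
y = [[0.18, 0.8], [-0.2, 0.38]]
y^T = [[0.18, -0.2],[0.8, 0.38]]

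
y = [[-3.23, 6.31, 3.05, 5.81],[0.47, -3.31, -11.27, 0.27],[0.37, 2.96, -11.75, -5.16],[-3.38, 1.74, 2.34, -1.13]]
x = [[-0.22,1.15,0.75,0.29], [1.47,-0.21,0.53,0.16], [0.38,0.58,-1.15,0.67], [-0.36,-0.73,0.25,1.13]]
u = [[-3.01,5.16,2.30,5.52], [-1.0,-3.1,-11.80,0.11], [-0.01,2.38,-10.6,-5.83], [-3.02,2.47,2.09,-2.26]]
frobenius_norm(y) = 20.65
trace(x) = -0.45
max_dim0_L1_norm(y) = 28.41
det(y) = 2509.29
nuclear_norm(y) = 34.92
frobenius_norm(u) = 19.95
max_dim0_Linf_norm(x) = 1.47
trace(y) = -19.42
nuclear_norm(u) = 34.00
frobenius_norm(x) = 2.96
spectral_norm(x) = 1.60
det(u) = 2324.20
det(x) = 4.72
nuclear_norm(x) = 5.91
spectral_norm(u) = 16.94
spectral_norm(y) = 17.60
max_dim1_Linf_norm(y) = 11.75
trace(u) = -18.97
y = u + x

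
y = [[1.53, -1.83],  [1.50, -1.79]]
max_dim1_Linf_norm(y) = 1.83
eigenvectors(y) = [[0.76, 0.72],[0.65, 0.69]]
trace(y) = -0.26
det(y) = 0.01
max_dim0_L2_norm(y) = 2.56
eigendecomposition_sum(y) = [[-0.23, 0.24], [-0.20, 0.2]] + [[1.76,  -2.07], [1.70,  -1.99]]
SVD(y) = [[-0.71, -0.70], [-0.70, 0.71]] @ diag([3.3382475100581015, 0.0018872177635178293]) @ [[-0.64, 0.77], [0.77, 0.64]]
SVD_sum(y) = [[1.53, -1.83],  [1.5, -1.79]] + [[-0.0, -0.00], [0.00, 0.0]]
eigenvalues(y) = [-0.03, -0.23]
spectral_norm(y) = 3.34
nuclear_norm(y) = 3.34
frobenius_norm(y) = 3.34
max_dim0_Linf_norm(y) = 1.83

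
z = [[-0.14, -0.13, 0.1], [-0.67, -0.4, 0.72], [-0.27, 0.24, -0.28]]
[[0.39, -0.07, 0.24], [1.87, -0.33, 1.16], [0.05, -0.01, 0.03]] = z@ [[-1.58, 0.28, -0.98],[-0.73, 0.13, -0.46],[0.72, -0.13, 0.44]]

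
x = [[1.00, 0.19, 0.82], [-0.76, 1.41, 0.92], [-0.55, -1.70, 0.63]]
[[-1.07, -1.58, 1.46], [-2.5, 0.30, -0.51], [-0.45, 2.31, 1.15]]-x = [[-2.07, -1.77, 0.64], [-1.74, -1.11, -1.43], [0.1, 4.01, 0.52]]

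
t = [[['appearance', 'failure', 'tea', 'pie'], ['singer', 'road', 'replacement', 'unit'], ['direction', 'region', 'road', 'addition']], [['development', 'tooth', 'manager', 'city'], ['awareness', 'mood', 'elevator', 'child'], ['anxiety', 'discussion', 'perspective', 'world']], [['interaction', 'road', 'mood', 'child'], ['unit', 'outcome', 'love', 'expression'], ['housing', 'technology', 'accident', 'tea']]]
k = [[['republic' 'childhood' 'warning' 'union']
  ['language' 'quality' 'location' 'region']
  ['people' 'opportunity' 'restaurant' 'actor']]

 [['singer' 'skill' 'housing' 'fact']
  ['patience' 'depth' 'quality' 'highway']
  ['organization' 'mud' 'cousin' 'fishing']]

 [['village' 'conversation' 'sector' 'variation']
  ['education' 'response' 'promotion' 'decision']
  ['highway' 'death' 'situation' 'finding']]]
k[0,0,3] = 'union'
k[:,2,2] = ['restaurant', 'cousin', 'situation']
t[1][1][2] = 'elevator'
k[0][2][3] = 'actor'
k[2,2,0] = 'highway'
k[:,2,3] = ['actor', 'fishing', 'finding']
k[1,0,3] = 'fact'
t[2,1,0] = 'unit'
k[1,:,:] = [['singer', 'skill', 'housing', 'fact'], ['patience', 'depth', 'quality', 'highway'], ['organization', 'mud', 'cousin', 'fishing']]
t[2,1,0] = 'unit'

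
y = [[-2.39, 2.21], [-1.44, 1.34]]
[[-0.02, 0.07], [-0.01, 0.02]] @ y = [[-0.05,0.05],[-0.00,0.0]]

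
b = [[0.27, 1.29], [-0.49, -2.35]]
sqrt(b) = [[0.04-0.19j, (0.02-0.89j)], [(-0.01+0.34j), -0.00+1.63j]]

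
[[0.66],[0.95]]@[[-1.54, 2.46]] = [[-1.02,  1.62],[-1.46,  2.34]]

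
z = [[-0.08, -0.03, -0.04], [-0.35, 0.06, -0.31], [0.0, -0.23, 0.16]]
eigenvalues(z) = [-0.24, -0.0, 0.38]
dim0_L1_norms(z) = [0.43, 0.32, 0.51]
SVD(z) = [[-0.15, 0.24, -0.96], [-0.93, 0.30, 0.22], [0.34, 0.92, 0.18]] @ diag([0.5015131958276362, 0.24100710715478546, 0.0002978449810458603]) @ [[0.67, -0.26, 0.69], [-0.52, -0.84, 0.19], [0.53, -0.48, -0.69]]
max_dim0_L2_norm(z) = 0.36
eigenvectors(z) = [[0.28,-0.53,-0.02], [0.83,0.48,-0.69], [0.48,0.69,0.73]]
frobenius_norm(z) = 0.56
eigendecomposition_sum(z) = [[-0.08, -0.03, -0.03], [-0.23, -0.1, -0.10], [-0.13, -0.06, -0.06]] + [[-0.0,  0.00,  0.0], [0.00,  -0.00,  -0.00], [0.00,  -0.00,  -0.0]] + [[-0.0, 0.00, -0.01], [-0.12, 0.16, -0.21], [0.13, -0.17, 0.22]]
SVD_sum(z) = [[-0.05, 0.02, -0.05], [-0.31, 0.12, -0.32], [0.11, -0.04, 0.12]] + [[-0.03,-0.05,0.01],  [-0.04,-0.06,0.01],  [-0.11,-0.19,0.04]] + [[-0.00, 0.00, 0.00], [0.00, -0.0, -0.00], [0.00, -0.0, -0.00]]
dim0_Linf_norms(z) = [0.35, 0.23, 0.31]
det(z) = 0.00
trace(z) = 0.14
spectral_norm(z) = 0.50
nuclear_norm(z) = 0.74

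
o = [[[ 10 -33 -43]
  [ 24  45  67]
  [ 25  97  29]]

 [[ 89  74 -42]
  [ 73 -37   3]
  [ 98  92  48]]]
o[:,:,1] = [[-33, 45, 97], [74, -37, 92]]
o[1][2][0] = 98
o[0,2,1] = 97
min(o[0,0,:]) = -43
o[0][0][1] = -33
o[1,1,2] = 3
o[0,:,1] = [-33, 45, 97]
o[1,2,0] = 98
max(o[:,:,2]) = 67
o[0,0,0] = 10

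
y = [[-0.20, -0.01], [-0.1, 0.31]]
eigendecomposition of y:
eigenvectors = [[-0.98, 0.02], [-0.19, -1.00]]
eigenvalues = [-0.2, 0.31]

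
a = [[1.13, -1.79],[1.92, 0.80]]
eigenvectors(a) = [[0.06+0.69j, 0.06-0.69j], [(0.72+0j), (0.72-0j)]]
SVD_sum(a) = [[1.58, -0.59], [1.42, -0.53]] + [[-0.45, -1.2],[0.50, 1.33]]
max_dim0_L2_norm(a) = 2.23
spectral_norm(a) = 2.27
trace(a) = 1.93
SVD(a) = [[-0.74, -0.67], [-0.67, 0.74]] @ diag([2.268334065775357, 1.9136511087559926]) @ [[-0.94, 0.35],[0.35, 0.94]]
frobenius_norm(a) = 2.97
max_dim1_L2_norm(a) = 2.12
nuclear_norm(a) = 4.18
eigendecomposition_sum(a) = [[0.56+0.88j, -0.90+0.47j], [(0.96-0.5j), (0.4+0.97j)]] + [[0.57-0.88j, -0.90-0.47j], [0.96+0.50j, 0.40-0.97j]]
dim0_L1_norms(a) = [3.05, 2.59]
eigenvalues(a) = [(0.97+1.85j), (0.97-1.85j)]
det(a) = 4.34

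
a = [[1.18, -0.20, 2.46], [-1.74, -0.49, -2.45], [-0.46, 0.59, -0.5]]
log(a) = [[1.19+1.69j, (-0.06+1.71j), (2.43+0.18j)], [(-1.59+1.56j), -0.46+1.57j, -2.40+0.17j], [(-0.54-1.11j), 0.49-1.12j, -0.60-0.12j]]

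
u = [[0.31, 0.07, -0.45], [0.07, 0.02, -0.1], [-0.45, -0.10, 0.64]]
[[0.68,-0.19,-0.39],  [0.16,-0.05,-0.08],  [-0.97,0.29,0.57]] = u @ [[0.43,-1.96,-0.83], [0.87,-0.45,2.09], [-1.08,-0.99,0.63]]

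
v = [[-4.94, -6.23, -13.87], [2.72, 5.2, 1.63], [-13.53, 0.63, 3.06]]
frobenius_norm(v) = 22.03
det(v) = -883.89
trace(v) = 3.32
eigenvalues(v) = [-14.48, 13.16, 4.64]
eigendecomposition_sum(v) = [[-9.43, -2.75, -7.20], [1.91, 0.56, 1.46], [-7.34, -2.15, -5.61]] + [[4.43, -4.0, -6.74], [0.3, -0.27, -0.46], [-5.92, 5.35, 9.0]] + [[0.05, 0.53, 0.07], [0.51, 4.91, 0.63], [-0.26, -2.57, -0.33]]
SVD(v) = [[-0.91,0.32,-0.26], [0.29,0.04,-0.96], [-0.30,-0.95,-0.12]] @ diag([16.845667924273325, 13.675240159303538, 3.8368448978920866]) @ [[0.55, 0.41, 0.72],[0.83, -0.18, -0.53],[0.09, -0.89, 0.44]]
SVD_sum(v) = [[-8.45, -6.36, -11.12], [2.66, 2.00, 3.50], [-2.74, -2.06, -3.6]] + [[3.61, -0.76, -2.31], [0.40, -0.08, -0.26], [-10.75, 2.27, 6.87]] + [[-0.09, 0.9, -0.44], [-0.34, 3.28, -1.62], [-0.04, 0.42, -0.21]]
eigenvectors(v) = [[0.78,-0.60,0.09],  [-0.16,-0.04,0.88],  [0.61,0.8,-0.46]]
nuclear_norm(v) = 34.36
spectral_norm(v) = 16.85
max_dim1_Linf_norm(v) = 13.87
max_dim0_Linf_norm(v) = 13.87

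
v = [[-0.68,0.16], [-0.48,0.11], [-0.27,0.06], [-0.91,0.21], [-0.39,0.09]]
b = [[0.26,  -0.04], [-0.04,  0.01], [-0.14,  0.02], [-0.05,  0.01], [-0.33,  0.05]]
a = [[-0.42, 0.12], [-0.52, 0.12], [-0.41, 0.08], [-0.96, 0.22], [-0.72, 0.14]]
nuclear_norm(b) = 0.46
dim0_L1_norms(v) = [2.73, 0.63]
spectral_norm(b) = 0.45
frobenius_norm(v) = 1.36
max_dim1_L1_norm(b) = 0.38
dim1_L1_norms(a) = [0.54, 0.64, 0.49, 1.18, 0.86]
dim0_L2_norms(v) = [1.32, 0.31]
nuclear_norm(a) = 1.50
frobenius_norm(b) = 0.45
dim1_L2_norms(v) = [0.7, 0.49, 0.28, 0.93, 0.4]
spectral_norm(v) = 1.36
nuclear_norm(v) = 1.36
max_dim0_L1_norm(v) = 2.73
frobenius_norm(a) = 1.47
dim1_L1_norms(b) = [0.3, 0.05, 0.16, 0.06, 0.38]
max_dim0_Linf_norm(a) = 0.96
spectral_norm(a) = 1.47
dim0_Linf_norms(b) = [0.33, 0.05]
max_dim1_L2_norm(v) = 0.93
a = v + b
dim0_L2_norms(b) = [0.45, 0.07]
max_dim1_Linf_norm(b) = 0.33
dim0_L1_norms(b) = [0.82, 0.13]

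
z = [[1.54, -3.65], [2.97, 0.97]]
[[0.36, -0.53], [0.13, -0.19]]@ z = [[-1.02, -1.83], [-0.36, -0.66]]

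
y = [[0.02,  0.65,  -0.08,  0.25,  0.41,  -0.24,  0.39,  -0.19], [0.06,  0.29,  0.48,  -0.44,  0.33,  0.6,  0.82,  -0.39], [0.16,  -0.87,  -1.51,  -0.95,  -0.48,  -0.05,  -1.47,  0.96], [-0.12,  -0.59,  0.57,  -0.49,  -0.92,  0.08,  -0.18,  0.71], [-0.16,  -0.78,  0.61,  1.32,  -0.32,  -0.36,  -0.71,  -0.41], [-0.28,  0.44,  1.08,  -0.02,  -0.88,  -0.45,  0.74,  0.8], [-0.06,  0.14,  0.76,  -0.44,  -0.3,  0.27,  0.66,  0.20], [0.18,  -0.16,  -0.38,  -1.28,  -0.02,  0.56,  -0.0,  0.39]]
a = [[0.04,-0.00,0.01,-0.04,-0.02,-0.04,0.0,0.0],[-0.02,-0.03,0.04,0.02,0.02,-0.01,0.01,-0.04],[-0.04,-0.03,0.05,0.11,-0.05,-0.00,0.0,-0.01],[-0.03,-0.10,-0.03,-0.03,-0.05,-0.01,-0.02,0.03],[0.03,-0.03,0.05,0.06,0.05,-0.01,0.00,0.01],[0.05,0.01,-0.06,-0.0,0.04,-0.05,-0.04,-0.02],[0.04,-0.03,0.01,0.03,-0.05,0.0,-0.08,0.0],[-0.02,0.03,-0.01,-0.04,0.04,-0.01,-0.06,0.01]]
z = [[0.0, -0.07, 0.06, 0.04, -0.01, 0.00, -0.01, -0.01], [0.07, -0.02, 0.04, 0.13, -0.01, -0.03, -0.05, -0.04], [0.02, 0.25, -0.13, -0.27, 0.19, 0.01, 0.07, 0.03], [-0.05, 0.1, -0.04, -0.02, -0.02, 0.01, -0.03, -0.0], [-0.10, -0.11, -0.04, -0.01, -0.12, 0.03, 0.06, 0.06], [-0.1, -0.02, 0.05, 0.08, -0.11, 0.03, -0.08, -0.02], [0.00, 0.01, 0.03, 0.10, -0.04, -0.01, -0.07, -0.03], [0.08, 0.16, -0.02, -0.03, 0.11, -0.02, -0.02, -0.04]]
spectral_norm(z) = 0.53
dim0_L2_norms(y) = [0.43, 1.57, 2.26, 2.23, 1.52, 1.07, 2.12, 1.62]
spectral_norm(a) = 0.18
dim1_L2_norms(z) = [0.1, 0.17, 0.44, 0.13, 0.22, 0.2, 0.14, 0.22]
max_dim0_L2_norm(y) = 2.26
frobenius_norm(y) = 4.83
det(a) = -0.00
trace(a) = -0.04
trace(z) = -0.37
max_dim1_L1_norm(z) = 0.97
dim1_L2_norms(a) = [0.07, 0.07, 0.14, 0.13, 0.1, 0.11, 0.11, 0.09]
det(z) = 0.00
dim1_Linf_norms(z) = [0.07, 0.13, 0.27, 0.1, 0.12, 0.11, 0.1, 0.16]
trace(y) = -1.41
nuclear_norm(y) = 9.30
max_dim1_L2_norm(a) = 0.14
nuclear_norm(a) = 0.77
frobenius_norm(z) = 0.63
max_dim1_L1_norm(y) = 6.45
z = y @ a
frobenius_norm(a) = 0.30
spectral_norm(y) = 3.22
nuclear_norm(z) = 1.09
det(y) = 0.00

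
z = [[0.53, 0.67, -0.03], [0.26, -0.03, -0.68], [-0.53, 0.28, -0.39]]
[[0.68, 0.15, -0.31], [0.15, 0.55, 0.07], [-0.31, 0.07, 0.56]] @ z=[[0.56, 0.36, -0.0],  [0.19, 0.10, -0.41],  [-0.44, -0.05, -0.26]]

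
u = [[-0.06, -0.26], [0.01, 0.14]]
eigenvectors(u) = [[-1.0, 0.81], [0.05, -0.58]]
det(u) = -0.01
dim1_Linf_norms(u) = [0.26, 0.14]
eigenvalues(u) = [-0.05, 0.13]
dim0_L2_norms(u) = [0.06, 0.3]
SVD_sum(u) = [[-0.05, -0.26],[0.03, 0.14]] + [[-0.01, 0.00], [-0.02, 0.0]]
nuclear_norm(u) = 0.32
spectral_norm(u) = 0.30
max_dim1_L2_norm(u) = 0.27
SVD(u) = [[-0.89, 0.46], [0.46, 0.89]] @ diag([0.30087938433910844, 0.01927682753253398]) @ [[0.19, 0.98],[-0.98, 0.19]]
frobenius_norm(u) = 0.30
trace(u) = 0.08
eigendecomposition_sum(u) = [[-0.05, -0.07], [0.00, 0.00]] + [[-0.01,-0.19], [0.01,0.14]]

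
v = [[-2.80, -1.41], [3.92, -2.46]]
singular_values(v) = [5.01, 2.48]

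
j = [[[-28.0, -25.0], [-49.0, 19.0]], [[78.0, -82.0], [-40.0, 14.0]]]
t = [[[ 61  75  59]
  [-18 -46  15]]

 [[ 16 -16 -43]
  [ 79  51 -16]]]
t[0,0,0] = 61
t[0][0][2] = 59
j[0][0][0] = -28.0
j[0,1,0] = -49.0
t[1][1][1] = 51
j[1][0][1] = -82.0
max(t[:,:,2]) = 59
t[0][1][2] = 15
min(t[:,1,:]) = -46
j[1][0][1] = -82.0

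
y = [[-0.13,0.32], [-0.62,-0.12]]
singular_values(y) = [0.64, 0.34]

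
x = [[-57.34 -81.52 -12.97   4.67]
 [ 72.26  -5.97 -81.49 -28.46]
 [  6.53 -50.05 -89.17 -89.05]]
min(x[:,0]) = -57.34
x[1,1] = -5.97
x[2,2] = -89.17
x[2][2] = -89.17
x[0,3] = 4.67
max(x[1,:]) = 72.26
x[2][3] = -89.05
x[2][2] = -89.17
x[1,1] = -5.97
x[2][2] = -89.17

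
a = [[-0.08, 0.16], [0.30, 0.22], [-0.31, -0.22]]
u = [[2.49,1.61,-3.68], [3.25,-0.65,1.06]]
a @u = [[0.32, -0.23, 0.46], [1.46, 0.34, -0.87], [-1.49, -0.36, 0.91]]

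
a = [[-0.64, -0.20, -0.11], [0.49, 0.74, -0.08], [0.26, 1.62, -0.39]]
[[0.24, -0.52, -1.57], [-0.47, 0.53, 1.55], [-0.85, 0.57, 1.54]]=a @ [[-0.27, 0.66, 2.27], [-0.44, 0.32, 0.59], [0.17, 0.32, 0.01]]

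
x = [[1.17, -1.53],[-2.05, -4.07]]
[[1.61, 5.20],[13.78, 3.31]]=x @ [[-1.84,2.04], [-2.46,-1.84]]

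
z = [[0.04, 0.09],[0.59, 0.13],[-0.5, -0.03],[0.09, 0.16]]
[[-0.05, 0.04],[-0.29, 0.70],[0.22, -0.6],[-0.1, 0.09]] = z @ [[-0.41,1.21], [-0.39,-0.09]]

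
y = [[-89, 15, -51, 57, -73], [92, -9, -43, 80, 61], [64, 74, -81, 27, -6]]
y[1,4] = 61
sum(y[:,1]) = 80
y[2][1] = 74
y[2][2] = -81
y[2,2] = -81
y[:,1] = [15, -9, 74]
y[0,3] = 57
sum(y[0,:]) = -141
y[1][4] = 61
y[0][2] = -51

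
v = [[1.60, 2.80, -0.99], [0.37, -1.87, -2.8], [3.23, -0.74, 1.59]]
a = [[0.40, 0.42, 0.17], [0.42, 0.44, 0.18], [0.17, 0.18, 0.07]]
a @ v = [[1.34, 0.21, -1.30], [1.42, 0.22, -1.36], [0.56, 0.09, -0.56]]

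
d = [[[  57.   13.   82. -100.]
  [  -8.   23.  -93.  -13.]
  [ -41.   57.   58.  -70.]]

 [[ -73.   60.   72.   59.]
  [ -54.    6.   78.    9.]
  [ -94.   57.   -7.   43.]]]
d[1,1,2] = 78.0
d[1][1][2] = 78.0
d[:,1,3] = [-13.0, 9.0]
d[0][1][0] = -8.0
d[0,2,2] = 58.0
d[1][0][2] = 72.0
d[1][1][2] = 78.0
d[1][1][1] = 6.0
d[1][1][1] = 6.0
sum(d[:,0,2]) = 154.0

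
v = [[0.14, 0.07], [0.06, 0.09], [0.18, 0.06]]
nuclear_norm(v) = 0.32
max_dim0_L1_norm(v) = 0.38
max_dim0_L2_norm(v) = 0.24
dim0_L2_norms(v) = [0.24, 0.13]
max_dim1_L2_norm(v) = 0.19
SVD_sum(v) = [[0.14, 0.07],  [0.08, 0.04],  [0.17, 0.08]] + [[-0.00, 0.00], [-0.02, 0.05], [0.01, -0.02]]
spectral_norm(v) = 0.26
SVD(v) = [[-0.60, -0.0],[-0.36, -0.89],[-0.72, 0.45]] @ diag([0.2619160170741759, 0.05999999999999999]) @ [[-0.89, -0.45], [0.45, -0.89]]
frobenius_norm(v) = 0.27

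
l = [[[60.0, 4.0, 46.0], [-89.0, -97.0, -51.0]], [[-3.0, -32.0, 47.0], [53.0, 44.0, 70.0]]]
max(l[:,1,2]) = 70.0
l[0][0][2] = 46.0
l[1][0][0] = -3.0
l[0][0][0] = 60.0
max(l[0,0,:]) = 60.0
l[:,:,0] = [[60.0, -89.0], [-3.0, 53.0]]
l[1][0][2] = 47.0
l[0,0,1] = 4.0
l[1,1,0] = 53.0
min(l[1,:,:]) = -32.0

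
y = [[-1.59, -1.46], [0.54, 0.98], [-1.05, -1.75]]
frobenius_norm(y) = 3.17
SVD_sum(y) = [[-1.32,-1.67], [0.68,0.87], [-1.25,-1.59]] + [[-0.27, 0.21], [-0.14, 0.11], [0.20, -0.16]]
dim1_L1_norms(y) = [3.05, 1.52, 2.8]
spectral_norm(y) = 3.14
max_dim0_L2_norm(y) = 2.48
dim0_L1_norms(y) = [3.18, 4.19]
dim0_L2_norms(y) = [1.98, 2.48]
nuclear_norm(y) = 3.61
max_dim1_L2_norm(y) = 2.16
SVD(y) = [[-0.68, -0.73], [0.35, -0.39], [-0.64, 0.56]] @ diag([3.139663368424214, 0.4682028758723324]) @ [[0.62, 0.78], [0.78, -0.62]]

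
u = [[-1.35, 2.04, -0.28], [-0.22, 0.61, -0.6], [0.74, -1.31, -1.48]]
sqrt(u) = [[-0.23+1.24j, 1.00-1.35j, (-0.27+0.25j)], [(-0.2+0.19j), (0.88-0.12j), -0.24+0.37j], [0.05-0.35j, (-0.21+0.67j), (0.06+1.16j)]]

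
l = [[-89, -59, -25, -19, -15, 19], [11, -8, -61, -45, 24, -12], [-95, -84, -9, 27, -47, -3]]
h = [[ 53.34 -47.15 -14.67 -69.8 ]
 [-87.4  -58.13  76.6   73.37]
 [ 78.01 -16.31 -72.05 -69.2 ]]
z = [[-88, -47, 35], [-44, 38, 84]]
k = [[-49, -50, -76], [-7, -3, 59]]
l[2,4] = -47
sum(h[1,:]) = 4.439999999999998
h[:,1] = [-47.15, -58.13, -16.31]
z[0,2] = 35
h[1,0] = -87.4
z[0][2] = 35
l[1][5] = -12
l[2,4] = -47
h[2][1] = -16.31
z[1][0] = -44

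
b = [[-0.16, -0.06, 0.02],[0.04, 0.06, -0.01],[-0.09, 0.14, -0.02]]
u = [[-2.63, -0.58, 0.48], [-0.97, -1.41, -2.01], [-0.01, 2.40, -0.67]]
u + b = [[-2.79,-0.64,0.5], [-0.93,-1.35,-2.02], [-0.10,2.54,-0.69]]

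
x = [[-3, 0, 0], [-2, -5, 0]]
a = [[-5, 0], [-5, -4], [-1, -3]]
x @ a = [[15, 0], [35, 20]]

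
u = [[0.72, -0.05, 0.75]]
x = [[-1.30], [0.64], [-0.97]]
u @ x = [[-1.7]]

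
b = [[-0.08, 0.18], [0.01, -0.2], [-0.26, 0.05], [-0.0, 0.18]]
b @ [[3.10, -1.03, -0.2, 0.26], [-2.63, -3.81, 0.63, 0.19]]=[[-0.72, -0.6, 0.13, 0.01], [0.56, 0.75, -0.13, -0.04], [-0.94, 0.08, 0.08, -0.06], [-0.47, -0.69, 0.11, 0.03]]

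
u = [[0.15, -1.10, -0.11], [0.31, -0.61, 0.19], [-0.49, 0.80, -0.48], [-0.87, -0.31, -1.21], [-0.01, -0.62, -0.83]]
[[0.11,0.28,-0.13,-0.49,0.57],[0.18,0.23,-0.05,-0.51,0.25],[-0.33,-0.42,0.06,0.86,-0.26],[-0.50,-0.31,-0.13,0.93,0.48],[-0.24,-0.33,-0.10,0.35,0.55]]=u @ [[0.09, -0.46, 0.07, -0.14, 0.04], [-0.13, -0.39, 0.13, 0.51, -0.48], [0.38, 0.69, 0.02, -0.80, -0.30]]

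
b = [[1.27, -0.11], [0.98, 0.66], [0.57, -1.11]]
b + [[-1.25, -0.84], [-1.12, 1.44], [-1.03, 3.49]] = [[0.02, -0.95], [-0.14, 2.10], [-0.46, 2.38]]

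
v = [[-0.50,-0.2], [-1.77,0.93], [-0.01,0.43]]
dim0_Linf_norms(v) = [1.77, 0.93]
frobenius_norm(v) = 2.11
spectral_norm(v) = 2.04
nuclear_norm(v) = 2.60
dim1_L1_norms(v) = [0.7, 2.7, 0.44]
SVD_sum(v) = [[-0.32,0.16], [-1.79,0.90], [-0.18,0.09]] + [[-0.18, -0.36], [0.02, 0.03], [0.17, 0.34]]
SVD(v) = [[-0.17, 0.73], [-0.98, -0.06], [-0.1, -0.68]] @ diag([2.0407654327946156, 0.5550463478941247]) @ [[0.89, -0.45], [-0.45, -0.89]]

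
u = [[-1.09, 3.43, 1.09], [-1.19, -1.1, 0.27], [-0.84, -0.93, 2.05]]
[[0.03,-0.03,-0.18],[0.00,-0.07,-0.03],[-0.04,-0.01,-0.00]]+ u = [[-1.06, 3.4, 0.91], [-1.19, -1.17, 0.24], [-0.88, -0.94, 2.05]]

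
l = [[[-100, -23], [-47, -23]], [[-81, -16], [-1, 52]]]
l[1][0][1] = -16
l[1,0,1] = -16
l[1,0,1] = -16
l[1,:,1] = [-16, 52]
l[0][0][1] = -23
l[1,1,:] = [-1, 52]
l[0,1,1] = -23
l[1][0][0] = -81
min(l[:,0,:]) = -100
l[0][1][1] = -23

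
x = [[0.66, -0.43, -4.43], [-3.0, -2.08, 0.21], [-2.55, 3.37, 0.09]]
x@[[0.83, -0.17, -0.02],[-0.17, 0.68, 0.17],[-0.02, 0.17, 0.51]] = [[0.71, -1.16, -2.35], [-2.14, -0.87, -0.19], [-2.69, 2.74, 0.67]]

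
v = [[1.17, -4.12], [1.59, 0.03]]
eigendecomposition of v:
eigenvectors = [[(-0.85+0j), -0.85-0.00j], [-0.12+0.51j, -0.12-0.51j]]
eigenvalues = [(0.6+2.5j), (0.6-2.5j)]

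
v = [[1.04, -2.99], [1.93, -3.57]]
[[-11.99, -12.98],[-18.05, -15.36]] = v@[[-5.43, 0.20], [2.12, 4.41]]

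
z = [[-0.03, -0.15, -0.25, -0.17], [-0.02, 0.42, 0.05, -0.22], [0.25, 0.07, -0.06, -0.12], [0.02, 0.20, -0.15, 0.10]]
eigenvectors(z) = [[0.72+0.00j, (0.72-0j), -0.33+0.16j, (-0.33-0.16j)],[(0.1+0.01j), 0.10-0.01j, 0.68+0.00j, (0.68-0j)],[(0.02-0.62j), 0.02+0.62j, -0.08+0.29j, (-0.08-0.29j)],[0.17-0.24j, (0.17+0.24j), 0.34-0.44j, (0.34+0.44j)]]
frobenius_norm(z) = 0.71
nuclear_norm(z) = 1.34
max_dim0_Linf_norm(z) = 0.42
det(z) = 0.01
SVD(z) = [[-0.21,  0.86,  -0.46,  -0.02], [0.9,  0.05,  -0.3,  -0.3], [0.24,  0.50,  0.83,  -0.02], [0.28,  0.05,  -0.09,  0.95]] @ diag([0.5161891558698067, 0.34928054639583, 0.23777533871991374, 0.23625144141036936]) @ [[0.11, 0.94, 0.08, -0.32], [0.28, -0.18, -0.72, -0.61], [0.95, -0.08, 0.26, 0.15], [0.09, 0.28, -0.64, 0.71]]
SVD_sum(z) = [[-0.01, -0.1, -0.01, 0.03], [0.05, 0.44, 0.04, -0.15], [0.01, 0.12, 0.01, -0.04], [0.02, 0.14, 0.01, -0.05]] + [[0.09, -0.05, -0.22, -0.18], [0.01, -0.00, -0.01, -0.01], [0.05, -0.03, -0.13, -0.11], [0.00, -0.00, -0.01, -0.01]] + [[-0.1, 0.01, -0.03, -0.02], [-0.07, 0.01, -0.02, -0.01], [0.19, -0.02, 0.05, 0.03], [-0.02, 0.0, -0.01, -0.0]] + [[-0.0, -0.0, 0.00, -0.00], [-0.01, -0.02, 0.05, -0.05], [-0.00, -0.00, 0.0, -0.0], [0.02, 0.06, -0.14, 0.16]]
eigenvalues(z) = [(-0.1+0.27j), (-0.1-0.27j), (0.31+0.16j), (0.31-0.16j)]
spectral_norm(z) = 0.52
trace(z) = 0.43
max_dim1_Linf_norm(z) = 0.42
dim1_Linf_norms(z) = [0.25, 0.42, 0.25, 0.2]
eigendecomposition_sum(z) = [[-0.03+0.13j, 0.02+0.05j, (-0.12-0.06j), -0.09+0.01j], [-0.00+0.02j, 0.00+0.01j, -0.02-0.01j, -0.01+0.00j], [(0.11+0.03j), 0.04-0.01j, (-0.05+0.1j), 0.00+0.08j], [(0.04+0.04j), (0.02+0.01j), -0.05+0.03j, (-0.02+0.03j)]] + [[(-0.03-0.13j), 0.02-0.05j, (-0.12+0.06j), -0.09-0.01j], [(-0-0.02j), 0.00-0.01j, -0.02+0.01j, (-0.01-0j)], [(0.11-0.03j), (0.04+0.01j), -0.05-0.10j, -0.08j], [0.04-0.04j, (0.02-0.01j), (-0.05-0.03j), -0.02-0.03j]] + [[0.01+0.02j,(-0.09+0.07j),(-0+0.04j),-0.11j], [(-0.01-0.04j),(0.21-0.04j),0.04-0.07j,(-0.1+0.18j)], [0.02+0.00j,-0.01+0.09j,(0.02+0.03j),-0.06-0.06j], [(-0.03-0.02j),0.08-0.15j,-0.03-0.06j,(0.07+0.16j)]] + [[(0.01-0.02j), -0.09-0.07j, -0.00-0.04j, 0.11j], [-0.01+0.04j, 0.21+0.04j, 0.04+0.07j, (-0.1-0.18j)], [(0.02-0j), (-0.01-0.09j), 0.02-0.03j, -0.06+0.06j], [-0.03+0.02j, 0.08+0.15j, -0.03+0.06j, (0.07-0.16j)]]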